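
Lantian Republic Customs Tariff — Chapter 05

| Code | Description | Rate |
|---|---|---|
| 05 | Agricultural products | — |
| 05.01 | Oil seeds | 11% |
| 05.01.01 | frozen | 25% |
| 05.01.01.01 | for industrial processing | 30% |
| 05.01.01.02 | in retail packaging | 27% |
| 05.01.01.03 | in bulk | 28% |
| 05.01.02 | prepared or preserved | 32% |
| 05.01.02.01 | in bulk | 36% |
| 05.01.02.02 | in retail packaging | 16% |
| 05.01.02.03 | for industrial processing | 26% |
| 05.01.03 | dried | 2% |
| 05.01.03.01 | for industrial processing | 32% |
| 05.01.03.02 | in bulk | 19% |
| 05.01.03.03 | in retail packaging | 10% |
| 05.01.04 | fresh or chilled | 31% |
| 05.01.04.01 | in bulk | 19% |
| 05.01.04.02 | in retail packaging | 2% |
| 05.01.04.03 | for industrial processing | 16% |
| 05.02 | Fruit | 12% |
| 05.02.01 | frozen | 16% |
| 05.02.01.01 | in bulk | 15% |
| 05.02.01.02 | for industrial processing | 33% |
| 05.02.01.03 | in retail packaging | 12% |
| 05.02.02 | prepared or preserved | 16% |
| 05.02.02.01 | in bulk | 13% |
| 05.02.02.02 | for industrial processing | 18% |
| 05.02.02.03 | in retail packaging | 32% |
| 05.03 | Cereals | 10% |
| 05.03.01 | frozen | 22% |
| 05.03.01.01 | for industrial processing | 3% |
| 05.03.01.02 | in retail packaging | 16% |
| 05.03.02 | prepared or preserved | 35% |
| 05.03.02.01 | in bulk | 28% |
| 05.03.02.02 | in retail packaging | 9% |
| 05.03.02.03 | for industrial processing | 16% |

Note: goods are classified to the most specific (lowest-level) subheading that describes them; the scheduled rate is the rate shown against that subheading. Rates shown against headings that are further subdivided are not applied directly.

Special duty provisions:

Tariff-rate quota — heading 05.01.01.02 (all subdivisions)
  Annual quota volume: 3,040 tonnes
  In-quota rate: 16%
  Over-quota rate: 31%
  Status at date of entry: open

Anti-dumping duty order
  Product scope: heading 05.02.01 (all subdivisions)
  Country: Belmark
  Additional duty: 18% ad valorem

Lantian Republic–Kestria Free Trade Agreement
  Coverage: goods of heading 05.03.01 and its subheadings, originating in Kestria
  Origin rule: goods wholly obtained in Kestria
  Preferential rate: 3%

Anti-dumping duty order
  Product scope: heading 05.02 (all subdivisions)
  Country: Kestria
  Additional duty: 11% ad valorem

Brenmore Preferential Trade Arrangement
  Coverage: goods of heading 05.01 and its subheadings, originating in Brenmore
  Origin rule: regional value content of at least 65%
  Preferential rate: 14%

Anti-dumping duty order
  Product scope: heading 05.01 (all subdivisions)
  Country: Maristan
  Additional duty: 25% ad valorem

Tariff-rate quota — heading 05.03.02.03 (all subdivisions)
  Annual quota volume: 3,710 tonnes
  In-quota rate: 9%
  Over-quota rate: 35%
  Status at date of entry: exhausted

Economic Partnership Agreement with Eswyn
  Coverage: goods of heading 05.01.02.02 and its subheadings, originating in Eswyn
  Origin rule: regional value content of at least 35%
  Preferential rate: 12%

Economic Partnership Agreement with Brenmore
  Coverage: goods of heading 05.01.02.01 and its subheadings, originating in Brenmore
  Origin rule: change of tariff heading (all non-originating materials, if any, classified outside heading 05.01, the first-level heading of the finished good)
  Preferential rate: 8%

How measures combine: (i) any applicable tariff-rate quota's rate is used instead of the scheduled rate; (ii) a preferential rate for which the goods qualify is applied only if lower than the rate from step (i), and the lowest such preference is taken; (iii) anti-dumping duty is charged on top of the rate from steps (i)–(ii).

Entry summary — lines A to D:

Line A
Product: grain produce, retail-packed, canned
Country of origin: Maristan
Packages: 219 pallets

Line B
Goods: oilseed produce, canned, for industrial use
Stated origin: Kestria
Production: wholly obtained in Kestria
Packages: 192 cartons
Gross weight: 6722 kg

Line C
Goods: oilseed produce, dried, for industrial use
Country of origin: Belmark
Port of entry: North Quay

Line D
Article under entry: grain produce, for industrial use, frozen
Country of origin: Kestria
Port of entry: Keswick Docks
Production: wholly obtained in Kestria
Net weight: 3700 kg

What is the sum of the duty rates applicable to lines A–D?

70%

Line A: grain → 05.03; canned → 05.03.02; retail-packed → 05.03.02.02. Scheduled 9%. No special measure applies. → 9%.
Line B: oilseed → 05.01; canned → 05.01.02; for industrial use → 05.01.02.03. Scheduled 26%. Kestria agreement on 05.03.01: 05.01.02.03 not covered. → 26%.
Line C: oilseed → 05.01; dried → 05.01.03; for industrial use → 05.01.03.01. Scheduled 32%. No special measure applies. → 32%.
Line D: grain → 05.03; frozen → 05.03.01; for industrial use → 05.03.01.01. Scheduled 3%. Kestria agreement on 05.03.01: wholly obtained → 3% available; preference 3% not lower than 3% → no reduction. → 3%.
Sum: 9% + 26% + 32% + 3% = 70%.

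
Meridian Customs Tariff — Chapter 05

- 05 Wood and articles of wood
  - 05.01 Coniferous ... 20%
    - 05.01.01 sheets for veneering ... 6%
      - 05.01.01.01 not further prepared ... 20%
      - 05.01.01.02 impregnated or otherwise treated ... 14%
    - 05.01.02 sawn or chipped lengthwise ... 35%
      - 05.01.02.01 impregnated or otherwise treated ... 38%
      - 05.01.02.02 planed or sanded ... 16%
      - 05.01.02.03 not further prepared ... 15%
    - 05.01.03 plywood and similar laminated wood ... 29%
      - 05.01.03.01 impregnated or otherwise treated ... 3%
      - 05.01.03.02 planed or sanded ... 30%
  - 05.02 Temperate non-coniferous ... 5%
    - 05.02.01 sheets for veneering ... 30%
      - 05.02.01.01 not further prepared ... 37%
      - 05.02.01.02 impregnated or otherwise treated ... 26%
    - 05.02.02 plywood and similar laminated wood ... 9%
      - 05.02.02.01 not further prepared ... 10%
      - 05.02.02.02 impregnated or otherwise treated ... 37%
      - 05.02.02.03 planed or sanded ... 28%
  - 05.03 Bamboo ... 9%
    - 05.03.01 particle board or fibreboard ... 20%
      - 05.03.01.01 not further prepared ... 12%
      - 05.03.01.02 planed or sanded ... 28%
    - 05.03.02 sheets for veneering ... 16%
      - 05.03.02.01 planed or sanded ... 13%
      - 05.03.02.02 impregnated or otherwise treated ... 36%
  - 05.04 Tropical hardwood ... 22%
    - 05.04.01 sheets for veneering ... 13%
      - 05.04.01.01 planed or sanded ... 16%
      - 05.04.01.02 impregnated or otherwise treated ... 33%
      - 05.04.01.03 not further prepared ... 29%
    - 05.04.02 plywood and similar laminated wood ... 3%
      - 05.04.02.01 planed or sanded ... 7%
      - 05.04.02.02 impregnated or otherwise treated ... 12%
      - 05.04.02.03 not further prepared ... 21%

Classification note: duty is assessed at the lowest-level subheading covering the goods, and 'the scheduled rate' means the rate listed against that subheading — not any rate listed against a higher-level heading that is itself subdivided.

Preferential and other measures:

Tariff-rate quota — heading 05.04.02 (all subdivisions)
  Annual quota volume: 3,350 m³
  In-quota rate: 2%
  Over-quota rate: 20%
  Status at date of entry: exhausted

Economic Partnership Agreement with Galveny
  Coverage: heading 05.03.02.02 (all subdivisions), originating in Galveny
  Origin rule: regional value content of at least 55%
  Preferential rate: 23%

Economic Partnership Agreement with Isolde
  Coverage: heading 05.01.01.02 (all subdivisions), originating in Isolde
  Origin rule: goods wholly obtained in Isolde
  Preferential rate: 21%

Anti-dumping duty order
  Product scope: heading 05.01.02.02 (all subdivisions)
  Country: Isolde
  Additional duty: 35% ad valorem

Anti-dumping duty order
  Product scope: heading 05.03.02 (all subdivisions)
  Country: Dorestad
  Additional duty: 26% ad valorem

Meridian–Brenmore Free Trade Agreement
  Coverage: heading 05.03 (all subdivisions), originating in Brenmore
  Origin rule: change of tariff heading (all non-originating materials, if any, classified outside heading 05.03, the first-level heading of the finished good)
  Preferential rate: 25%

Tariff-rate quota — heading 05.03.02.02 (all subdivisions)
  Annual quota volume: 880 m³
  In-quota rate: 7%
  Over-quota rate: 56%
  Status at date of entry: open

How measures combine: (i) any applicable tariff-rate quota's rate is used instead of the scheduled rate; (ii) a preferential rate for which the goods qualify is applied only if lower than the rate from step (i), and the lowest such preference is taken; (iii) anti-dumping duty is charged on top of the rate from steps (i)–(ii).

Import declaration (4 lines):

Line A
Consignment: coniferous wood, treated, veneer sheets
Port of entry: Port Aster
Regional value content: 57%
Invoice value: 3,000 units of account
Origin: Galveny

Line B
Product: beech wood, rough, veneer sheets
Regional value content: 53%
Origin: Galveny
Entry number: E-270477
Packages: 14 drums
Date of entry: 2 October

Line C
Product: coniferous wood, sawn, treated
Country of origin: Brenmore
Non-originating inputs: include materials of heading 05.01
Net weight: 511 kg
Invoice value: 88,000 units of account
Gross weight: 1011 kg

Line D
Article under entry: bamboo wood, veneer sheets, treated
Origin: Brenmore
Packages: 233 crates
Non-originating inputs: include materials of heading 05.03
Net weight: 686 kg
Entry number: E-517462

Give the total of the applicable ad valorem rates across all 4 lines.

96%

Line A: coniferous → 05.01; veneer sheets → 05.01.01; treated → 05.01.01.02. Scheduled 14%. Galveny agreement on 05.03.02.02: 05.01.01.02 not covered. → 14%.
Line B: beech → 05.02; veneer sheets → 05.02.01; rough → 05.02.01.01. Scheduled 37%. Galveny agreement on 05.03.02.02: 05.02.01.01 not covered. → 37%.
Line C: coniferous → 05.01; sawn → 05.01.02; treated → 05.01.02.01. Scheduled 38%. Brenmore agreement on 05.03: 05.01.02.01 not covered. → 38%.
Line D: bamboo → 05.03; veneer sheets → 05.03.02; treated → 05.03.02.02. Scheduled 36%. quota on 05.03.02.02 open → in-quota 7%; Brenmore agreement on 05.03: CTH not met. → 7%.
Sum: 14% + 37% + 38% + 7% = 96%.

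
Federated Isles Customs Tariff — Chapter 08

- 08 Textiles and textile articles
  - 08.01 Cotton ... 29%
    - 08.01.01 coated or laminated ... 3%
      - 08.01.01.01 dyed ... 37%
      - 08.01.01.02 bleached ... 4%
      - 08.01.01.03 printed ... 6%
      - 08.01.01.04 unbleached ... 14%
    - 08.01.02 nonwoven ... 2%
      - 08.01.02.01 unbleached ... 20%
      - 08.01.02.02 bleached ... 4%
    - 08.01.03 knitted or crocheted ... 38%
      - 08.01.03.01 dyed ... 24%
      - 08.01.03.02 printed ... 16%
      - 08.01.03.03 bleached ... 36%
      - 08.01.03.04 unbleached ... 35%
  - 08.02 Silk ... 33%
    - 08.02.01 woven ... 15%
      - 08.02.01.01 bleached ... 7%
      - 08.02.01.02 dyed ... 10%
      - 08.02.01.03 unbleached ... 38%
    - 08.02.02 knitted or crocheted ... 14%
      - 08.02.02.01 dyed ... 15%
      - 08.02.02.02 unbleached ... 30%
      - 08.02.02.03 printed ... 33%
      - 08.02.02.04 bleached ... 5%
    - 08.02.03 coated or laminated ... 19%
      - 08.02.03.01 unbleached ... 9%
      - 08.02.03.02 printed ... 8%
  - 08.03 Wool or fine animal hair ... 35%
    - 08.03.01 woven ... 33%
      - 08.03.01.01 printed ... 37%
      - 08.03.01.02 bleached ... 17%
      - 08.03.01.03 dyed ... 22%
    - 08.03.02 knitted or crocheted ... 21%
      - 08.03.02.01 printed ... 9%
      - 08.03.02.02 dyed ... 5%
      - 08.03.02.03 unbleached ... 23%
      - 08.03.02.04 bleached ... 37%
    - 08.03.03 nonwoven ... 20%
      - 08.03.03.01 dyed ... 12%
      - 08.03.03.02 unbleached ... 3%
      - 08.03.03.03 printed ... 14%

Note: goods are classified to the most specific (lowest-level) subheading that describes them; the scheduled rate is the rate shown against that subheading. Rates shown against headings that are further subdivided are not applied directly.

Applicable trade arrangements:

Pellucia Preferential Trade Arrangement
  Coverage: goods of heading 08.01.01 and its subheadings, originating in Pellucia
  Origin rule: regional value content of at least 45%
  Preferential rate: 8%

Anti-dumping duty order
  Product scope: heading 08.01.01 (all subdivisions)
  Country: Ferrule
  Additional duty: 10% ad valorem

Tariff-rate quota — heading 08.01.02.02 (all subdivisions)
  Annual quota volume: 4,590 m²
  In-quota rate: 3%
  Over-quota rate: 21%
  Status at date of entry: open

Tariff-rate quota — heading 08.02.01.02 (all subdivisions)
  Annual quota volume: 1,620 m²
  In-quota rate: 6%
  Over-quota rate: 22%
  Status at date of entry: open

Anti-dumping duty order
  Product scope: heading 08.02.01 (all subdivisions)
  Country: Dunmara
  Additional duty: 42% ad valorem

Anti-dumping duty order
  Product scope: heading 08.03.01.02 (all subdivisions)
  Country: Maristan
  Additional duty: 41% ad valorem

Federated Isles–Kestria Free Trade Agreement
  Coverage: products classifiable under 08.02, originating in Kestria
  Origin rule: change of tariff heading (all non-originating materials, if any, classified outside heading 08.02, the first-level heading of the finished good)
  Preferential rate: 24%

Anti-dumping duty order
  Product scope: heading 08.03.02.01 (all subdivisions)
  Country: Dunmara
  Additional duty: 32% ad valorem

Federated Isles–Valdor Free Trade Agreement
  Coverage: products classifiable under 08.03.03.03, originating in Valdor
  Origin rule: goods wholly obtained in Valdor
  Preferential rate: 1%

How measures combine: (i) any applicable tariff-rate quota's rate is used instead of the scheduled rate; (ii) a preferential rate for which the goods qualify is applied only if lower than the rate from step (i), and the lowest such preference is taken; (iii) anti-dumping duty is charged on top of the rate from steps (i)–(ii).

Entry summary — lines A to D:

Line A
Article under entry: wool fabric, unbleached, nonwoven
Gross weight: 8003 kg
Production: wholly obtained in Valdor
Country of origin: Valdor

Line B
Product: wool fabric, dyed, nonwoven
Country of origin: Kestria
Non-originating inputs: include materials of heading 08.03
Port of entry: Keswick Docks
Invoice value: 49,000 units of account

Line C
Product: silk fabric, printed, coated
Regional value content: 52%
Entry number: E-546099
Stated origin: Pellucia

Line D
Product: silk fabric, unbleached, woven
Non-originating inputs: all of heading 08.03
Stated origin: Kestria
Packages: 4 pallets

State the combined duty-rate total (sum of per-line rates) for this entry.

Line A: wool → 08.03; nonwoven → 08.03.03; unbleached → 08.03.03.02. Scheduled 3%. Valdor agreement on 08.03.03.03: 08.03.03.02 not covered. → 3%.
Line B: wool → 08.03; nonwoven → 08.03.03; dyed → 08.03.03.01. Scheduled 12%. Kestria agreement on 08.02: 08.03.03.01 not covered. → 12%.
Line C: silk → 08.02; coated → 08.02.03; printed → 08.02.03.02. Scheduled 8%. Pellucia agreement on 08.01.01: 08.02.03.02 not covered. → 8%.
Line D: silk → 08.02; woven → 08.02.01; unbleached → 08.02.01.03. Scheduled 38%. Kestria agreement on 08.02: CTH met → 24% available; preferential 24%. → 24%.
Sum: 3% + 12% + 8% + 24% = 47%.

47%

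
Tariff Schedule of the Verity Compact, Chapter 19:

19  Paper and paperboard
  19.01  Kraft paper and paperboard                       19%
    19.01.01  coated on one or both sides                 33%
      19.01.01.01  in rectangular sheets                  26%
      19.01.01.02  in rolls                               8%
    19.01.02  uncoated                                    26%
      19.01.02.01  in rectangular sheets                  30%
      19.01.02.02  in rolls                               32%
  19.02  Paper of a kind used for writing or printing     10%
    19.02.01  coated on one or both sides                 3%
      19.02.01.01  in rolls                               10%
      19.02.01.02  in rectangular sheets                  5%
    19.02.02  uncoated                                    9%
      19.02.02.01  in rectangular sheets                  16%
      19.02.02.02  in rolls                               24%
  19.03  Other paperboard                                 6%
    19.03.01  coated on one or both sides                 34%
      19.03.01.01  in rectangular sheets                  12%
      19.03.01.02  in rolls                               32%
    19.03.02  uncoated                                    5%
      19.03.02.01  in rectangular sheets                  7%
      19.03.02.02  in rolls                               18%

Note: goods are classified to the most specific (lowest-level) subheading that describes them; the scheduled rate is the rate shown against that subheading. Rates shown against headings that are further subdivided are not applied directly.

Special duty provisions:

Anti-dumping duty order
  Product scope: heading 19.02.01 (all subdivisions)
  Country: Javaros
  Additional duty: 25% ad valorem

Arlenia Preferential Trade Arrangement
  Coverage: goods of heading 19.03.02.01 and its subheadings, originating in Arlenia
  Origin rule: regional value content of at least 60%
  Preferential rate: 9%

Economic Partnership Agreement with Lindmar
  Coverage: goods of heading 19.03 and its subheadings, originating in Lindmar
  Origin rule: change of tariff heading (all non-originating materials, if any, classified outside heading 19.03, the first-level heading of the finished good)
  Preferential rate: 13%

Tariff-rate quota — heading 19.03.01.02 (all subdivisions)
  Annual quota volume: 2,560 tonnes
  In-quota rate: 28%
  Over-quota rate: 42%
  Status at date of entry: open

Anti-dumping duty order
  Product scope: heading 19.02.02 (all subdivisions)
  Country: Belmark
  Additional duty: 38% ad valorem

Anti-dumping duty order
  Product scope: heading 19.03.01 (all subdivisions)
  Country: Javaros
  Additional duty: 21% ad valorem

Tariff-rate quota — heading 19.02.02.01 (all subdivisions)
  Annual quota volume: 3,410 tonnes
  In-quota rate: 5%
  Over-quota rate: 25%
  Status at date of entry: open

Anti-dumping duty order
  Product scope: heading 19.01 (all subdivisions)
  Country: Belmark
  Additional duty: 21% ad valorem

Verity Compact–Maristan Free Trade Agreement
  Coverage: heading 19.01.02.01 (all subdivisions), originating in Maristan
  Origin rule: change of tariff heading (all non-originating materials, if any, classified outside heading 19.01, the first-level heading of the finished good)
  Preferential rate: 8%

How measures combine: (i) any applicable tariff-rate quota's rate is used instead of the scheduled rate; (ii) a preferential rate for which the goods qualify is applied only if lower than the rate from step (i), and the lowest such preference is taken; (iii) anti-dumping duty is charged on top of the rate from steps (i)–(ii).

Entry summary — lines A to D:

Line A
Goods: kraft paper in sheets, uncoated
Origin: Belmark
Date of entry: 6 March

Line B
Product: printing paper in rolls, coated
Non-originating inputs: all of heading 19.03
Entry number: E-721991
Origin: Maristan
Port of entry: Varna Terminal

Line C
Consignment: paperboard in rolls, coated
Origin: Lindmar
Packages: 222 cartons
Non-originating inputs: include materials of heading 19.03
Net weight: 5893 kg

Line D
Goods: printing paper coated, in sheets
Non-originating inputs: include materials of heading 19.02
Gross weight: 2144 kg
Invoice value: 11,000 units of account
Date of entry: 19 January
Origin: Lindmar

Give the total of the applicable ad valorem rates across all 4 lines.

Line A: kraft paper → 19.01; uncoated → 19.01.02; in sheets → 19.01.02.01. Scheduled 30%. anti-dumping (Belmark, 19.01): +21%; total 30% + 21% = 51%. → 51%.
Line B: printing paper → 19.02; coated → 19.02.01; in rolls → 19.02.01.01. Scheduled 10%. Maristan agreement on 19.01.02.01: 19.02.01.01 not covered. → 10%.
Line C: paperboard → 19.03; coated → 19.03.01; in rolls → 19.03.01.02. Scheduled 32%. quota on 19.03.01.02 open → in-quota 28%; Lindmar agreement on 19.03: CTH not met. → 28%.
Line D: printing paper → 19.02; coated → 19.02.01; in sheets → 19.02.01.02. Scheduled 5%. Lindmar agreement on 19.03: 19.02.01.02 not covered. → 5%.
Sum: 51% + 10% + 28% + 5% = 94%.

94%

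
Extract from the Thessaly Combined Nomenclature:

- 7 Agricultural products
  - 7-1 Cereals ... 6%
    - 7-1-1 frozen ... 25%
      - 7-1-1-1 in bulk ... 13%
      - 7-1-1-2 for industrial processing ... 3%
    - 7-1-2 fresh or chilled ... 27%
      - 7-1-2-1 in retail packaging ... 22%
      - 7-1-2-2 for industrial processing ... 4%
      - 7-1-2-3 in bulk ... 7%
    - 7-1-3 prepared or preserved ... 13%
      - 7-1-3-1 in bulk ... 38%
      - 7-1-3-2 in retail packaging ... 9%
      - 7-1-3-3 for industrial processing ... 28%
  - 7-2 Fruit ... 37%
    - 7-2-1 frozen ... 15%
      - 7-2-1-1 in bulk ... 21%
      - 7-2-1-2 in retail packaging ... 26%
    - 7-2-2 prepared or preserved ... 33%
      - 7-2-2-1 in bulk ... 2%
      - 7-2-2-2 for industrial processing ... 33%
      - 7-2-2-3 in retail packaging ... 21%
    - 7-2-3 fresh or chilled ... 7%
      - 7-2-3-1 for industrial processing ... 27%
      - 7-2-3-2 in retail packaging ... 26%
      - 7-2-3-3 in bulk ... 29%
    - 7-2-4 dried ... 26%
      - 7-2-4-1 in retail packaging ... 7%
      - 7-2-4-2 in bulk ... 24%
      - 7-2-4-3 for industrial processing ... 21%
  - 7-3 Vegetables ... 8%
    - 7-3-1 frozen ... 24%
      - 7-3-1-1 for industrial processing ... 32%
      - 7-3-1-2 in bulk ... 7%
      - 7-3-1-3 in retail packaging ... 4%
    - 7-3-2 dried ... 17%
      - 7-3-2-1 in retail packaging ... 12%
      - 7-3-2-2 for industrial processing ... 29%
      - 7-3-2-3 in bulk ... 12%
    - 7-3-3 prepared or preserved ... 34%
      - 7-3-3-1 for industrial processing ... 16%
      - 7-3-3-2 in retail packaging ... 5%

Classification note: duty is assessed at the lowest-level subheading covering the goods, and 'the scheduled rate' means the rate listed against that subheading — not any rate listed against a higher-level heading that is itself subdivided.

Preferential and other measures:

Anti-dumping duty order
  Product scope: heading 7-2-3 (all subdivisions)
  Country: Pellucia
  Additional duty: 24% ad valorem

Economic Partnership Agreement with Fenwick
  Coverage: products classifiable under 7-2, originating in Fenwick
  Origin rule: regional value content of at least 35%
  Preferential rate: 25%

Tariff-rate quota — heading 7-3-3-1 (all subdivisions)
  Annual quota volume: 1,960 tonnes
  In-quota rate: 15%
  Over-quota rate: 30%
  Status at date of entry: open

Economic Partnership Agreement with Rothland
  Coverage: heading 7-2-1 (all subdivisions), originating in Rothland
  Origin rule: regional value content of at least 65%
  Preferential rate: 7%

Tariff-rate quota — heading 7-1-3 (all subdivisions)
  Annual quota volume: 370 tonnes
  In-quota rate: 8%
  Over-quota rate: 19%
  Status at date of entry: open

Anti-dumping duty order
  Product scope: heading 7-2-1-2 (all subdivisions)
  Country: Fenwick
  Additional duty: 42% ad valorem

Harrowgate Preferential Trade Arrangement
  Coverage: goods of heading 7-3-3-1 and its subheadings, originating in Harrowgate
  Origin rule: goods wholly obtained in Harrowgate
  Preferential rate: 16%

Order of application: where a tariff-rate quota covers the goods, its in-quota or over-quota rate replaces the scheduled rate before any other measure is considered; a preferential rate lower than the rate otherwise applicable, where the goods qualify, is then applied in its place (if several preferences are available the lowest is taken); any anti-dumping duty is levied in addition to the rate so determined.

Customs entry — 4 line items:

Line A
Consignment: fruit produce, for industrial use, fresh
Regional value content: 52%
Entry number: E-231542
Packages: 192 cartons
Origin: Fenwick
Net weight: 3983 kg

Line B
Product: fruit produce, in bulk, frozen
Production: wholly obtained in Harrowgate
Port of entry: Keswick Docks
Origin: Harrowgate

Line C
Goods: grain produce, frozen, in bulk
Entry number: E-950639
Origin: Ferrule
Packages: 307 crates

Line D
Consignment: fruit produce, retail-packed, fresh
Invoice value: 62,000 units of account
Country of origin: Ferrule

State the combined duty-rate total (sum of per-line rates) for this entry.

Line A: fruit → 7-2; fresh → 7-2-3; for industrial use → 7-2-3-1. Scheduled 27%. Fenwick agreement on 7-2: RVC ≥ 35% → 25% available; preferential 25%. → 25%.
Line B: fruit → 7-2; frozen → 7-2-1; in bulk → 7-2-1-1. Scheduled 21%. Harrowgate agreement on 7-3-3-1: 7-2-1-1 not covered. → 21%.
Line C: grain → 7-1; frozen → 7-1-1; in bulk → 7-1-1-1. Scheduled 13%. No special measure applies. → 13%.
Line D: fruit → 7-2; fresh → 7-2-3; retail-packed → 7-2-3-2. Scheduled 26%. No special measure applies. → 26%.
Sum: 25% + 21% + 13% + 26% = 85%.

85%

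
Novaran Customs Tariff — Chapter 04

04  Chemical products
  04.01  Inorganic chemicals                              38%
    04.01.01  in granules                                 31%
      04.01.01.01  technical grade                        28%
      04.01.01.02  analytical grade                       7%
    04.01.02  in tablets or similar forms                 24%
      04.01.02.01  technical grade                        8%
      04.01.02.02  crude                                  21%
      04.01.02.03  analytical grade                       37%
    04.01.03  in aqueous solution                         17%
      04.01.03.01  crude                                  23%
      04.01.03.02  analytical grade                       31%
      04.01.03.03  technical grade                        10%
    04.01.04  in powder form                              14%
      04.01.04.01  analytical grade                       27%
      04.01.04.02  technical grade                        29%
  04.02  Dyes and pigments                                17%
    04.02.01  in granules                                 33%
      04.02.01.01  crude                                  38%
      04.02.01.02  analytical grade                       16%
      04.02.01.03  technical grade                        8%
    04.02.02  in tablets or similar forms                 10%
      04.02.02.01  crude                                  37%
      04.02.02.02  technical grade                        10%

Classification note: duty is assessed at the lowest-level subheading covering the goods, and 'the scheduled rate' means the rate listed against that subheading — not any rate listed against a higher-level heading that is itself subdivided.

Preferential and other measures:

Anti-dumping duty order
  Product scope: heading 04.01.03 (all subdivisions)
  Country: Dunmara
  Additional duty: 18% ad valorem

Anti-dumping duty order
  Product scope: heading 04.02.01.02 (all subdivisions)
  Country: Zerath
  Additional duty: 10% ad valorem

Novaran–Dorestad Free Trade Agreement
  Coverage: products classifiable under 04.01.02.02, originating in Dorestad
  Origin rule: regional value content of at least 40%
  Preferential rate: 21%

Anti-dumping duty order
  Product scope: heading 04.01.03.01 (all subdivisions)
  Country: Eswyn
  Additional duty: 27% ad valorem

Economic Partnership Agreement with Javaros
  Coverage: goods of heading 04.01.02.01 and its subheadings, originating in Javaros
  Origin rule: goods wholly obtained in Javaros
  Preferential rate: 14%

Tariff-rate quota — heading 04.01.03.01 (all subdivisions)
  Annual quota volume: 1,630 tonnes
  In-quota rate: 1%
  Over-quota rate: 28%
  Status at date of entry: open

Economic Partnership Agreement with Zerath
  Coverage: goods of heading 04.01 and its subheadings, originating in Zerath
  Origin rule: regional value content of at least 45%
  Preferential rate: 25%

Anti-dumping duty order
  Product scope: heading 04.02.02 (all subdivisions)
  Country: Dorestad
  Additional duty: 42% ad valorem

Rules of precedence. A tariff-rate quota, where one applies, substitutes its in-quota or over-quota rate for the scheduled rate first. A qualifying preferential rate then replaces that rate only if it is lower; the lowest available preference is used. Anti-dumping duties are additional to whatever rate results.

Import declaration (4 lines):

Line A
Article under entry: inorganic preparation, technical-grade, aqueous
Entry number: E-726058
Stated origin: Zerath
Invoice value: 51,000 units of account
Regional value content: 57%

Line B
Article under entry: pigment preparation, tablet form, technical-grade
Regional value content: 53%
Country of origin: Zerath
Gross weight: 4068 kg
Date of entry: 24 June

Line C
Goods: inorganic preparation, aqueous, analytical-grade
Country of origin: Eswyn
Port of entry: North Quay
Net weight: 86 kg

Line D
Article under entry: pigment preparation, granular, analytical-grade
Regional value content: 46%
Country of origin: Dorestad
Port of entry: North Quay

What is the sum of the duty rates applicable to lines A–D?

67%

Line A: inorganic → 04.01; aqueous → 04.01.03; technical-grade → 04.01.03.03. Scheduled 10%. Zerath agreement on 04.01: RVC ≥ 45% → 25% available; preference 25% not lower than 10% → no reduction. → 10%.
Line B: pigment → 04.02; tablet form → 04.02.02; technical-grade → 04.02.02.02. Scheduled 10%. Zerath agreement on 04.01: 04.02.02.02 not covered. → 10%.
Line C: inorganic → 04.01; aqueous → 04.01.03; analytical-grade → 04.01.03.02. Scheduled 31%. No special measure applies. → 31%.
Line D: pigment → 04.02; granular → 04.02.01; analytical-grade → 04.02.01.02. Scheduled 16%. Dorestad agreement on 04.01.02.02: 04.02.01.02 not covered. → 16%.
Sum: 10% + 10% + 31% + 16% = 67%.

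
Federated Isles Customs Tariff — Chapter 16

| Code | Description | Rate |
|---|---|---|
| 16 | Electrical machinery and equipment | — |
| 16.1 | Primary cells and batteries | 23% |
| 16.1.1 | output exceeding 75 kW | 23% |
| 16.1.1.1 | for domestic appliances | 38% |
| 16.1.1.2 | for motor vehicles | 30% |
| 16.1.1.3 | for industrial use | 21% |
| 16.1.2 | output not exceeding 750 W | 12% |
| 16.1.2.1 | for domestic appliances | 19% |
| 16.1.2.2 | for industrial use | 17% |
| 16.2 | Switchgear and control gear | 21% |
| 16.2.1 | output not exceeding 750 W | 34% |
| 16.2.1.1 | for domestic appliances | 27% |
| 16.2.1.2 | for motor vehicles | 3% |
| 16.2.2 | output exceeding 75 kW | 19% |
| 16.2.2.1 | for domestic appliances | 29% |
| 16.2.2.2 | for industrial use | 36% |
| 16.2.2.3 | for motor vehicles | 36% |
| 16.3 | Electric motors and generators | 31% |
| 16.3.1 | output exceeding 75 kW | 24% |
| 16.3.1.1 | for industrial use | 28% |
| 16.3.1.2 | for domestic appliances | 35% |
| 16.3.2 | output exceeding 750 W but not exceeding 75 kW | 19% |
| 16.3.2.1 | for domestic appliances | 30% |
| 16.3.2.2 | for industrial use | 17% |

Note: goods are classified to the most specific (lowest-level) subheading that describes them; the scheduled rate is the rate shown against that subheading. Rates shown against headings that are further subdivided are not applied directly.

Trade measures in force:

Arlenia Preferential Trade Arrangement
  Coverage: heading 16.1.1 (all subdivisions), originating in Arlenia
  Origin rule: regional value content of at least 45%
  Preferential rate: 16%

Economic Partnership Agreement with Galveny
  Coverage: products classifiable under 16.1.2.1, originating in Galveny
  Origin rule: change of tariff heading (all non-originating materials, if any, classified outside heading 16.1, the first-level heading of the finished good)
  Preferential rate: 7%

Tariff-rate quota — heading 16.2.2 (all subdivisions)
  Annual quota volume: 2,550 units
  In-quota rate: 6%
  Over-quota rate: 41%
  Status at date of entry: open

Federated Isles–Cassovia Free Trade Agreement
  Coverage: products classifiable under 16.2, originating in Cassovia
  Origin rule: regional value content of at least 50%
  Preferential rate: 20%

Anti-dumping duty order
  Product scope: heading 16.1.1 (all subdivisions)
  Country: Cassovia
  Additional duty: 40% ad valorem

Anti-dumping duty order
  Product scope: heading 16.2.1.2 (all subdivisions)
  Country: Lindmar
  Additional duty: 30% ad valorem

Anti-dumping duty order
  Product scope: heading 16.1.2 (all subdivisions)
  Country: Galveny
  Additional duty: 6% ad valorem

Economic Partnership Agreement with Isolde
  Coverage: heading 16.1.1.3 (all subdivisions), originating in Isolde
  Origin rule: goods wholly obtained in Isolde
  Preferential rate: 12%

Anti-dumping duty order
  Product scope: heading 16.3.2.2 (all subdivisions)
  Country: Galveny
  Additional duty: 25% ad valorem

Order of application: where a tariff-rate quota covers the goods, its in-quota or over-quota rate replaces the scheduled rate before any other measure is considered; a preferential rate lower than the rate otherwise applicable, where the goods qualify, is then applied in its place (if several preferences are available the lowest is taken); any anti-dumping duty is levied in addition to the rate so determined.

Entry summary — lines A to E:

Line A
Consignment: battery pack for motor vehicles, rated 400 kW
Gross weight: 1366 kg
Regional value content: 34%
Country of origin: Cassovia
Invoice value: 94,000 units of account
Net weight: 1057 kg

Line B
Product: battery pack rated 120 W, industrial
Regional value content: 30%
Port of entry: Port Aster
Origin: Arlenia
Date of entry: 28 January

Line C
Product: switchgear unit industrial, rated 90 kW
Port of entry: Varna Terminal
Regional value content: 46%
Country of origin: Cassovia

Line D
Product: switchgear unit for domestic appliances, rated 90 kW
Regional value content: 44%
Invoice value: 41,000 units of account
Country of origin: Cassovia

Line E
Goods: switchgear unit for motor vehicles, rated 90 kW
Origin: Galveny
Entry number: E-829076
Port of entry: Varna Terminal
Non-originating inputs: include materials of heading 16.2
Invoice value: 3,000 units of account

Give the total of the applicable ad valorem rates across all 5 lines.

Line A: battery pack → 16.1; rated 400 kW → 16.1.1; for motor vehicles → 16.1.1.2. Scheduled 30%. Cassovia agreement on 16.2: 16.1.1.2 not covered; anti-dumping (Cassovia, 16.1.1): +40%; total 30% + 40% = 70%. → 70%.
Line B: battery pack → 16.1; rated 120 W → 16.1.2; industrial → 16.1.2.2. Scheduled 17%. Arlenia agreement on 16.1.1: 16.1.2.2 not covered. → 17%.
Line C: switchgear unit → 16.2; rated 90 kW → 16.2.2; industrial → 16.2.2.2. Scheduled 36%. quota on 16.2.2 open → in-quota 6%; Cassovia agreement on 16.2: RVC < 50%. → 6%.
Line D: switchgear unit → 16.2; rated 90 kW → 16.2.2; for domestic appliances → 16.2.2.1. Scheduled 29%. quota on 16.2.2 open → in-quota 6%; Cassovia agreement on 16.2: RVC < 50%. → 6%.
Line E: switchgear unit → 16.2; rated 90 kW → 16.2.2; for motor vehicles → 16.2.2.3. Scheduled 36%. quota on 16.2.2 open → in-quota 6%; Galveny agreement on 16.1.2.1: 16.2.2.3 not covered. → 6%.
Sum: 70% + 17% + 6% + 6% + 6% = 105%.

105%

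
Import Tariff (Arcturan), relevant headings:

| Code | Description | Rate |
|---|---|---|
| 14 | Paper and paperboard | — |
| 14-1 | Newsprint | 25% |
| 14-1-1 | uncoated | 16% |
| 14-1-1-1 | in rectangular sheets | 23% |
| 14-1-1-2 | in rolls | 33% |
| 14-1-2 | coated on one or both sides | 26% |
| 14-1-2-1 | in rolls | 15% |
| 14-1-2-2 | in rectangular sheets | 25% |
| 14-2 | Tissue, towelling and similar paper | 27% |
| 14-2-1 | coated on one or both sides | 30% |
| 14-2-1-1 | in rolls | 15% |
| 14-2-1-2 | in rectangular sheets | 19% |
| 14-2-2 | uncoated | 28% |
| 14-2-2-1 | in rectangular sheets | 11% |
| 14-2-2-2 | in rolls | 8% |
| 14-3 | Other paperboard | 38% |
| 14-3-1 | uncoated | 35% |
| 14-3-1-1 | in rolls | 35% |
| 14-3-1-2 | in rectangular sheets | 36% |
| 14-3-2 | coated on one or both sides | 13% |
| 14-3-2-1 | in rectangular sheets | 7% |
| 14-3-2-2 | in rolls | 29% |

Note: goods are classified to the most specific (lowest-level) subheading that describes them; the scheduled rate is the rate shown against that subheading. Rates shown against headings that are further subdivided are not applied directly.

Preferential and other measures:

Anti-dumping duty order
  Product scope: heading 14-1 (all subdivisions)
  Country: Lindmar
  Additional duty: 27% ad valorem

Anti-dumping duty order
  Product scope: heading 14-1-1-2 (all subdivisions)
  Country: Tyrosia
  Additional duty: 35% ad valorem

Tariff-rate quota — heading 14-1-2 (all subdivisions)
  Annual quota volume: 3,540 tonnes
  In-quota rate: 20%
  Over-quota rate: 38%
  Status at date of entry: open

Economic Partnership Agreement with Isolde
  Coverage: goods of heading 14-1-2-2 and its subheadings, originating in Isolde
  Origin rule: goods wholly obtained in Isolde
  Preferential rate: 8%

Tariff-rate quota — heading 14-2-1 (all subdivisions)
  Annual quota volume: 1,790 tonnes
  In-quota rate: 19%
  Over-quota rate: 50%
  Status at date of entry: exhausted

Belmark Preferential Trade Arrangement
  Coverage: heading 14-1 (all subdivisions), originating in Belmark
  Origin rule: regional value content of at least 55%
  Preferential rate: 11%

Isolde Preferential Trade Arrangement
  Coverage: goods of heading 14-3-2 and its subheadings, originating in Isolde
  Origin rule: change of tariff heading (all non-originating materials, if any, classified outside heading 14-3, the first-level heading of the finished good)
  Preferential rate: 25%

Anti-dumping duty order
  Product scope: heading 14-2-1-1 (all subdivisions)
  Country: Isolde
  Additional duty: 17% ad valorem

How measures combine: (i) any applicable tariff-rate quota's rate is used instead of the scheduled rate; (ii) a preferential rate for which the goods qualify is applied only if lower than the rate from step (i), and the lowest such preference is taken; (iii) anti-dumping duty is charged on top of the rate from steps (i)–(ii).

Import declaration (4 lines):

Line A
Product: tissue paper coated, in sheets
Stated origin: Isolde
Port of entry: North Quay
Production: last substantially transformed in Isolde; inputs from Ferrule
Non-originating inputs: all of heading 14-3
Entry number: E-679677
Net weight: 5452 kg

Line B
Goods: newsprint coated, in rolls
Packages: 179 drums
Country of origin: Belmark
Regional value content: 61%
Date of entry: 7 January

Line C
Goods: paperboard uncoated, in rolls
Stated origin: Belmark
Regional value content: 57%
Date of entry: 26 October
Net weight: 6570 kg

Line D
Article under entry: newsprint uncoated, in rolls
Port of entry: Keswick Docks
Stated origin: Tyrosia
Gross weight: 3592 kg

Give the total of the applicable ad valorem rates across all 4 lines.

164%

Line A: tissue paper → 14-2; coated → 14-2-1; in sheets → 14-2-1-2. Scheduled 19%. quota on 14-2-1 exhausted → over-quota 50%; Isolde agreement on 14-1-2-2: 14-2-1-2 not covered; Isolde agreement on 14-3-2: 14-2-1-2 not covered. → 50%.
Line B: newsprint → 14-1; coated → 14-1-2; in rolls → 14-1-2-1. Scheduled 15%. quota on 14-1-2 open → in-quota 20%; Belmark agreement on 14-1: RVC ≥ 55% → 11% available; preferential 11%. → 11%.
Line C: paperboard → 14-3; uncoated → 14-3-1; in rolls → 14-3-1-1. Scheduled 35%. Belmark agreement on 14-1: 14-3-1-1 not covered. → 35%.
Line D: newsprint → 14-1; uncoated → 14-1-1; in rolls → 14-1-1-2. Scheduled 33%. anti-dumping (Tyrosia, 14-1-1-2): +35%; total 33% + 35% = 68%. → 68%.
Sum: 50% + 11% + 35% + 68% = 164%.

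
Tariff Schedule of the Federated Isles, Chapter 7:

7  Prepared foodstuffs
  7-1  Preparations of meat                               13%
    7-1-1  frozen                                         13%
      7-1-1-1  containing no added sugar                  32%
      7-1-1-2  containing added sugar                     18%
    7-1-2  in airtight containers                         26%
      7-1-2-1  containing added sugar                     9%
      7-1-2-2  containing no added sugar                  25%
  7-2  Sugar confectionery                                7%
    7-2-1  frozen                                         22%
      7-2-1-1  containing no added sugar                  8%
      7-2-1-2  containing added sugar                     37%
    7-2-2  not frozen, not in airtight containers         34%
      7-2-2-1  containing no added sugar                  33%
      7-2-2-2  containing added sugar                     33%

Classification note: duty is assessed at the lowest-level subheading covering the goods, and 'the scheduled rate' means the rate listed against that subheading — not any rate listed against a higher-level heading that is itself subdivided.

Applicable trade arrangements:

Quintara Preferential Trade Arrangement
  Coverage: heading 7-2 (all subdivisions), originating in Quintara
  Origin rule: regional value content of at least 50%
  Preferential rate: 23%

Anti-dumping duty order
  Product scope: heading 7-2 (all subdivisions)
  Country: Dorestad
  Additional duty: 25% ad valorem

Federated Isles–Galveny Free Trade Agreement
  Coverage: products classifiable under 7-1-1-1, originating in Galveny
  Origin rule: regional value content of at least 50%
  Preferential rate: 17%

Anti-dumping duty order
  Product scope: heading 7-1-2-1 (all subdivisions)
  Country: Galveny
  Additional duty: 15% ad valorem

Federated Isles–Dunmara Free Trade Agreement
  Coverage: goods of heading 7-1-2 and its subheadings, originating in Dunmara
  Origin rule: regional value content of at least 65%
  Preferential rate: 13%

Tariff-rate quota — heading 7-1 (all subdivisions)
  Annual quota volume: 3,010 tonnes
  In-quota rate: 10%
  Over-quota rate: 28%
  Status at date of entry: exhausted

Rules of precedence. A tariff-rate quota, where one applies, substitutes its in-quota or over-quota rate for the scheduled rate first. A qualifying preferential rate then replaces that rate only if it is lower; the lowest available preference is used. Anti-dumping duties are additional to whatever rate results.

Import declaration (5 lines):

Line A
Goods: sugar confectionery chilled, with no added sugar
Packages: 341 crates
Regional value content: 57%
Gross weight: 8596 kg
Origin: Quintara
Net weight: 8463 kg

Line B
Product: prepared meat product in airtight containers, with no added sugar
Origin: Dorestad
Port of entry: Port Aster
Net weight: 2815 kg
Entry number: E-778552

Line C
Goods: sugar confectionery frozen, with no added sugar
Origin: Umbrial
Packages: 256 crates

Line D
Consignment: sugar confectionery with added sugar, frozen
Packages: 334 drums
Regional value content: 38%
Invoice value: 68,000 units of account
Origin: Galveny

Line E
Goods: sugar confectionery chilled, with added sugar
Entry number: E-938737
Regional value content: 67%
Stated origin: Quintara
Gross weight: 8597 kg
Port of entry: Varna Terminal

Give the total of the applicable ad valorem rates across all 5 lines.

Line A: sugar confectionery → 7-2; chilled → 7-2-2; with no added sugar → 7-2-2-1. Scheduled 33%. Quintara agreement on 7-2: RVC ≥ 50% → 23% available; preferential 23%. → 23%.
Line B: prepared meat product → 7-1; in airtight containers → 7-1-2; with no added sugar → 7-1-2-2. Scheduled 25%. quota on 7-1 exhausted → over-quota 28%. → 28%.
Line C: sugar confectionery → 7-2; frozen → 7-2-1; with no added sugar → 7-2-1-1. Scheduled 8%. No special measure applies. → 8%.
Line D: sugar confectionery → 7-2; frozen → 7-2-1; with added sugar → 7-2-1-2. Scheduled 37%. Galveny agreement on 7-1-1-1: 7-2-1-2 not covered. → 37%.
Line E: sugar confectionery → 7-2; chilled → 7-2-2; with added sugar → 7-2-2-2. Scheduled 33%. Quintara agreement on 7-2: RVC ≥ 50% → 23% available; preferential 23%. → 23%.
Sum: 23% + 28% + 8% + 37% + 23% = 119%.

119%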